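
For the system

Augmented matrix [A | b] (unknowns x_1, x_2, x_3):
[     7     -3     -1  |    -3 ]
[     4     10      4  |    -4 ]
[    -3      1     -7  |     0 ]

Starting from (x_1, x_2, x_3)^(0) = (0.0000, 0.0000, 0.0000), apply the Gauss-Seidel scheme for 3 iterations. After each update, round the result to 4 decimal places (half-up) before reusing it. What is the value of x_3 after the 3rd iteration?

Iteration 1:
  x_1 = (-3 - (-3)·0.0000 - (-1)·0.0000) / (7) = -0.4286
  x_2 = (-4 - (4)·-0.4286 - (4)·0.0000) / (10) = -0.2286
  x_3 = (0 - (-3)·-0.4286 - (1)·-0.2286) / (-7) = 0.1510
Iteration 2:
  x_1 = (-3 - (-3)·-0.2286 - (-1)·0.1510) / (7) = -0.5050
  x_2 = (-4 - (4)·-0.5050 - (4)·0.1510) / (10) = -0.2584
  x_3 = (0 - (-3)·-0.5050 - (1)·-0.2584) / (-7) = 0.1795
Iteration 3:
  x_1 = (-3 - (-3)·-0.2584 - (-1)·0.1795) / (7) = -0.5137
  x_2 = (-4 - (4)·-0.5137 - (4)·0.1795) / (10) = -0.2663
  x_3 = (0 - (-3)·-0.5137 - (1)·-0.2663) / (-7) = 0.1821

0.1821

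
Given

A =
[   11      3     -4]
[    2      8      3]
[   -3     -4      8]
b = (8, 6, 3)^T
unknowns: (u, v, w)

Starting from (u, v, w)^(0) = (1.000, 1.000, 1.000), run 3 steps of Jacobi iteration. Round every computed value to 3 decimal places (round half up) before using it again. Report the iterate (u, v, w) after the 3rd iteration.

(0.977, 0.184, 0.844)

Iteration 1:
  u = (8 - (3)·1.000 - (-4)·1.000) / (11) = 0.818
  v = (6 - (2)·1.000 - (3)·1.000) / (8) = 0.125
  w = (3 - (-3)·1.000 - (-4)·1.000) / (8) = 1.250
Iteration 2:
  u = (8 - (3)·0.125 - (-4)·1.250) / (11) = 1.148
  v = (6 - (2)·0.818 - (3)·1.250) / (8) = 0.077
  w = (3 - (-3)·0.818 - (-4)·0.125) / (8) = 0.744
Iteration 3:
  u = (8 - (3)·0.077 - (-4)·0.744) / (11) = 0.977
  v = (6 - (2)·1.148 - (3)·0.744) / (8) = 0.184
  w = (3 - (-3)·1.148 - (-4)·0.077) / (8) = 0.844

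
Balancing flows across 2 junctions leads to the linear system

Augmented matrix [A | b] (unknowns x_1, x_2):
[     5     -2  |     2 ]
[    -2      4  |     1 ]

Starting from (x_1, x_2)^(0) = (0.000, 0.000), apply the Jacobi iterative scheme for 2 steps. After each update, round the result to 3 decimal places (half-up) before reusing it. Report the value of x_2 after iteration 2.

Iteration 1:
  x_1 = (2 - (-2)·0.000) / (5) = 0.400
  x_2 = (1 - (-2)·0.000) / (4) = 0.250
Iteration 2:
  x_1 = (2 - (-2)·0.250) / (5) = 0.500
  x_2 = (1 - (-2)·0.400) / (4) = 0.450

0.450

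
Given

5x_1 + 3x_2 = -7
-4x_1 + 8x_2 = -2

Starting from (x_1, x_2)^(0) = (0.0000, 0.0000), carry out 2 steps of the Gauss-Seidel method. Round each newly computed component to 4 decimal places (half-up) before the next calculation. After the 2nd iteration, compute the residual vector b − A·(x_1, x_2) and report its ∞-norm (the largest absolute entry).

0.8550

Iteration 1:
  x_1 = (-7 - (3)·0.0000) / (5) = -1.4000
  x_2 = (-2 - (-4)·-1.4000) / (8) = -0.9500
Iteration 2:
  x_1 = (-7 - (3)·-0.9500) / (5) = -0.8300
  x_2 = (-2 - (-4)·-0.8300) / (8) = -0.6650
Residual b − A·x = (-0.8550, 0.0000); ∞-norm = 0.8550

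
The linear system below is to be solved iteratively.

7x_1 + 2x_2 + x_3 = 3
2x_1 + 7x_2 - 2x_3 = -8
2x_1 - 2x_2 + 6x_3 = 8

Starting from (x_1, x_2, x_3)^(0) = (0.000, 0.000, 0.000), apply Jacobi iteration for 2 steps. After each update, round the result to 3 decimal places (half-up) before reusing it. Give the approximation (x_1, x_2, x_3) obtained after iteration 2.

(0.565, -0.885, 0.809)

Iteration 1:
  x_1 = (3 - (2)·0.000 - (1)·0.000) / (7) = 0.429
  x_2 = (-8 - (2)·0.000 - (-2)·0.000) / (7) = -1.143
  x_3 = (8 - (2)·0.000 - (-2)·0.000) / (6) = 1.333
Iteration 2:
  x_1 = (3 - (2)·-1.143 - (1)·1.333) / (7) = 0.565
  x_2 = (-8 - (2)·0.429 - (-2)·1.333) / (7) = -0.885
  x_3 = (8 - (2)·0.429 - (-2)·-1.143) / (6) = 0.809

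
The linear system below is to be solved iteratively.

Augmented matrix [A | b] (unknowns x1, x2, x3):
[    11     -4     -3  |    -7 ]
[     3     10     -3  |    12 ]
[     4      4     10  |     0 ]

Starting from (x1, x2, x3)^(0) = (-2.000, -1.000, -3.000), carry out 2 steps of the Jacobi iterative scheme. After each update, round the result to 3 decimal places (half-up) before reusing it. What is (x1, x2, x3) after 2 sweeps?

Iteration 1:
  x1 = (-7 - (-4)·-1.000 - (-3)·-3.000) / (11) = -1.818
  x2 = (12 - (3)·-2.000 - (-3)·-3.000) / (10) = 0.900
  x3 = (0 - (4)·-2.000 - (4)·-1.000) / (10) = 1.200
Iteration 2:
  x1 = (-7 - (-4)·0.900 - (-3)·1.200) / (11) = 0.018
  x2 = (12 - (3)·-1.818 - (-3)·1.200) / (10) = 2.105
  x3 = (0 - (4)·-1.818 - (4)·0.900) / (10) = 0.367

(0.018, 2.105, 0.367)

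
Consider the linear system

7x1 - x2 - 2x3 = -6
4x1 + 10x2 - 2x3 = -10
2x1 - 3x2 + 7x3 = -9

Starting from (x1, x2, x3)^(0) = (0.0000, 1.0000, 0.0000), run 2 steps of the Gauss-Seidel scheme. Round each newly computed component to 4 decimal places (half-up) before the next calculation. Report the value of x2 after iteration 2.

-0.7353

Iteration 1:
  x1 = (-6 - (-1)·1.0000 - (-2)·0.0000) / (7) = -0.7143
  x2 = (-10 - (4)·-0.7143 - (-2)·0.0000) / (10) = -0.7143
  x3 = (-9 - (2)·-0.7143 - (-3)·-0.7143) / (7) = -1.3878
Iteration 2:
  x1 = (-6 - (-1)·-0.7143 - (-2)·-1.3878) / (7) = -1.3557
  x2 = (-10 - (4)·-1.3557 - (-2)·-1.3878) / (10) = -0.7353
  x3 = (-9 - (2)·-1.3557 - (-3)·-0.7353) / (7) = -1.2135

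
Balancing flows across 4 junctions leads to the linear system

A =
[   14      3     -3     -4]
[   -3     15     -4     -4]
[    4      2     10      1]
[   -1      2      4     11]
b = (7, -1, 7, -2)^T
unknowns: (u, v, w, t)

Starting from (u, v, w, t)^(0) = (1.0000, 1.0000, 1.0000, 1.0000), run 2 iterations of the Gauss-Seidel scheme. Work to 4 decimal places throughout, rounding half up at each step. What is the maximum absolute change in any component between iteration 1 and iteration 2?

Iteration 1:
  u = (7 - (3)·1.0000 - (-3)·1.0000 - (-4)·1.0000) / (14) = 0.7857
  v = (-1 - (-3)·0.7857 - (-4)·1.0000 - (-4)·1.0000) / (15) = 0.6238
  w = (7 - (4)·0.7857 - (2)·0.6238 - (1)·1.0000) / (10) = 0.1610
  t = (-2 - (-1)·0.7857 - (2)·0.6238 - (4)·0.1610) / (11) = -0.2824
Iteration 2:
  u = (7 - (3)·0.6238 - (-3)·0.1610 - (-4)·-0.2824) / (14) = 0.3201
  v = (-1 - (-3)·0.3201 - (-4)·0.1610 - (-4)·-0.2824) / (15) = -0.0350
  w = (7 - (4)·0.3201 - (2)·-0.0350 - (1)·-0.2824) / (10) = 0.6072
  t = (-2 - (-1)·0.3201 - (2)·-0.0350 - (4)·0.6072) / (11) = -0.3672
Change: (-0.4656, -0.6588, 0.4462, -0.0848) → max |·| = 0.6588

0.6588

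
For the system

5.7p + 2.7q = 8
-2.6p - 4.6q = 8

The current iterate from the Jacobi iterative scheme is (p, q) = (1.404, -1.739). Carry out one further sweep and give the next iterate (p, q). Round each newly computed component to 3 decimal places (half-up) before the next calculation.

(2.227, -2.533)

One sweep:
  p = (8 - (2.7)·-1.739) / (5.7) = 2.227
  q = (8 - (-2.6)·1.404) / (-4.6) = -2.533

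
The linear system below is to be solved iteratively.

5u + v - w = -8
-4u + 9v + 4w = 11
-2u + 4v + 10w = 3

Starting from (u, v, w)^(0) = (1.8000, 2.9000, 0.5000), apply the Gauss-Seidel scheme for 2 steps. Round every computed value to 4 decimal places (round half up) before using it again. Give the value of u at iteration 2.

Iteration 1:
  u = (-8 - (1)·2.9000 - (-1)·0.5000) / (5) = -2.0800
  v = (11 - (-4)·-2.0800 - (4)·0.5000) / (9) = 0.0756
  w = (3 - (-2)·-2.0800 - (4)·0.0756) / (10) = -0.1462
Iteration 2:
  u = (-8 - (1)·0.0756 - (-1)·-0.1462) / (5) = -1.6444
  v = (11 - (-4)·-1.6444 - (4)·-0.1462) / (9) = 0.5564
  w = (3 - (-2)·-1.6444 - (4)·0.5564) / (10) = -0.2514

-1.6444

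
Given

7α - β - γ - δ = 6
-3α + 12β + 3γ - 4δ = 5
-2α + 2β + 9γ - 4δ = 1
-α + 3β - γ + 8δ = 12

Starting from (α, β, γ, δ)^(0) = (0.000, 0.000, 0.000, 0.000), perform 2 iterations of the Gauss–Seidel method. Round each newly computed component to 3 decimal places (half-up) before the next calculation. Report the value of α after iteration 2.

Iteration 1:
  α = (6 - (-1)·0.000 - (-1)·0.000 - (-1)·0.000) / (7) = 0.857
  β = (5 - (-3)·0.857 - (3)·0.000 - (-4)·0.000) / (12) = 0.631
  γ = (1 - (-2)·0.857 - (2)·0.631 - (-4)·0.000) / (9) = 0.161
  δ = (12 - (-1)·0.857 - (3)·0.631 - (-1)·0.161) / (8) = 1.391
Iteration 2:
  α = (6 - (-1)·0.631 - (-1)·0.161 - (-1)·1.391) / (7) = 1.169
  β = (5 - (-3)·1.169 - (3)·0.161 - (-4)·1.391) / (12) = 1.132
  γ = (1 - (-2)·1.169 - (2)·1.132 - (-4)·1.391) / (9) = 0.738
  δ = (12 - (-1)·1.169 - (3)·1.132 - (-1)·0.738) / (8) = 1.314

1.169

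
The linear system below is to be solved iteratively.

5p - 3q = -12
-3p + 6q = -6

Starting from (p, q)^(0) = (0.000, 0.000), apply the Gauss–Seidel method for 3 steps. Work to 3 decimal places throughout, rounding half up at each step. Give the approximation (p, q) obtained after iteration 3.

(-4.116, -3.058)

Iteration 1:
  p = (-12 - (-3)·0.000) / (5) = -2.400
  q = (-6 - (-3)·-2.400) / (6) = -2.200
Iteration 2:
  p = (-12 - (-3)·-2.200) / (5) = -3.720
  q = (-6 - (-3)·-3.720) / (6) = -2.860
Iteration 3:
  p = (-12 - (-3)·-2.860) / (5) = -4.116
  q = (-6 - (-3)·-4.116) / (6) = -3.058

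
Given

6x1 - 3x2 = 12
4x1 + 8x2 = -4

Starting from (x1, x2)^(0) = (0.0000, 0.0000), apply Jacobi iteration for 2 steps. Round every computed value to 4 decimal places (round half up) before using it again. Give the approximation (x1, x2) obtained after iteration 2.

Iteration 1:
  x1 = (12 - (-3)·0.0000) / (6) = 2.0000
  x2 = (-4 - (4)·0.0000) / (8) = -0.5000
Iteration 2:
  x1 = (12 - (-3)·-0.5000) / (6) = 1.7500
  x2 = (-4 - (4)·2.0000) / (8) = -1.5000

(1.7500, -1.5000)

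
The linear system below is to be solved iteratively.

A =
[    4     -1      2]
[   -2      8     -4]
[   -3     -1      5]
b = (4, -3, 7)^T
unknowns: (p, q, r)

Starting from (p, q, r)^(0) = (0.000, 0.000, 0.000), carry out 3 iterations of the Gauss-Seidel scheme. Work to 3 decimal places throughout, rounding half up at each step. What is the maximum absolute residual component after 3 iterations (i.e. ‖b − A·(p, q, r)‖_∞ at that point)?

Iteration 1:
  p = (4 - (-1)·0.000 - (2)·0.000) / (4) = 1.000
  q = (-3 - (-2)·1.000 - (-4)·0.000) / (8) = -0.125
  r = (7 - (-3)·1.000 - (-1)·-0.125) / (5) = 1.975
Iteration 2:
  p = (4 - (-1)·-0.125 - (2)·1.975) / (4) = -0.019
  q = (-3 - (-2)·-0.019 - (-4)·1.975) / (8) = 0.608
  r = (7 - (-3)·-0.019 - (-1)·0.608) / (5) = 1.510
Iteration 3:
  p = (4 - (-1)·0.608 - (2)·1.510) / (4) = 0.397
  q = (-3 - (-2)·0.397 - (-4)·1.510) / (8) = 0.479
  r = (7 - (-3)·0.397 - (-1)·0.479) / (5) = 1.734
Residual b − A·x = (-0.577, 0.898, 0.000); ∞-norm = 0.898

0.898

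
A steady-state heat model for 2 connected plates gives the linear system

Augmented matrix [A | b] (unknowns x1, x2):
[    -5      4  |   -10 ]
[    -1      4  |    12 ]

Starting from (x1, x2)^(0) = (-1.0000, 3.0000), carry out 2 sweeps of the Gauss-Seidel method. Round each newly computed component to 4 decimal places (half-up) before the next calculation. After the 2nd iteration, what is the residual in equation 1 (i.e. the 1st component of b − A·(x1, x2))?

-0.8800

Iteration 1:
  x1 = (-10 - (4)·3.0000) / (-5) = 4.4000
  x2 = (12 - (-1)·4.4000) / (4) = 4.1000
Iteration 2:
  x1 = (-10 - (4)·4.1000) / (-5) = 5.2800
  x2 = (12 - (-1)·5.2800) / (4) = 4.3200
Residual b − A·x = (-0.8800, 0.0000)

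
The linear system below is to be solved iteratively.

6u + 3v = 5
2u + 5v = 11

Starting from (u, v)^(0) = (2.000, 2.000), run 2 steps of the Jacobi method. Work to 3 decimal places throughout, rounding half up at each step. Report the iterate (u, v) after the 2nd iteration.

(0.133, 2.267)

Iteration 1:
  u = (5 - (3)·2.000) / (6) = -0.167
  v = (11 - (2)·2.000) / (5) = 1.400
Iteration 2:
  u = (5 - (3)·1.400) / (6) = 0.133
  v = (11 - (2)·-0.167) / (5) = 2.267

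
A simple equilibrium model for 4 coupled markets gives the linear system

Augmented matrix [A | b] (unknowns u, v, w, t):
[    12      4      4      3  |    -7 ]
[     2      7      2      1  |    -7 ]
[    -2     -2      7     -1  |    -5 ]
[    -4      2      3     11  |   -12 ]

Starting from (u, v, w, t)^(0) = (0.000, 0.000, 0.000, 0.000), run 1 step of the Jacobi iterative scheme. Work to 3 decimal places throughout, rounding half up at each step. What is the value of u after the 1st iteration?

Iteration 1:
  u = (-7 - (4)·0.000 - (4)·0.000 - (3)·0.000) / (12) = -0.583
  v = (-7 - (2)·0.000 - (2)·0.000 - (1)·0.000) / (7) = -1.000
  w = (-5 - (-2)·0.000 - (-2)·0.000 - (-1)·0.000) / (7) = -0.714
  t = (-12 - (-4)·0.000 - (2)·0.000 - (3)·0.000) / (11) = -1.091

-0.583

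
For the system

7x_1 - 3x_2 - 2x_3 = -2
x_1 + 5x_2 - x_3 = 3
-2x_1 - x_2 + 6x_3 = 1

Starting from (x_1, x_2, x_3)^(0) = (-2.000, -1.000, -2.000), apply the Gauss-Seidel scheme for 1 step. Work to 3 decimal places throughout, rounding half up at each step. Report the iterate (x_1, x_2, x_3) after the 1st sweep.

(-1.286, 0.457, -0.186)

Iteration 1:
  x_1 = (-2 - (-3)·-1.000 - (-2)·-2.000) / (7) = -1.286
  x_2 = (3 - (1)·-1.286 - (-1)·-2.000) / (5) = 0.457
  x_3 = (1 - (-2)·-1.286 - (-1)·0.457) / (6) = -0.186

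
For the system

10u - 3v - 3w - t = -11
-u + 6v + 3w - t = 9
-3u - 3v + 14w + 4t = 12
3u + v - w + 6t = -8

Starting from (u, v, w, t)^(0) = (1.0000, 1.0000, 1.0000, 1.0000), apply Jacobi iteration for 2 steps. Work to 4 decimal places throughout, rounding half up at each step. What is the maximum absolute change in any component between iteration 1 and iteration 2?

Iteration 1:
  u = (-11 - (-3)·1.0000 - (-3)·1.0000 - (-1)·1.0000) / (10) = -0.4000
  v = (9 - (-1)·1.0000 - (3)·1.0000 - (-1)·1.0000) / (6) = 1.3333
  w = (12 - (-3)·1.0000 - (-3)·1.0000 - (4)·1.0000) / (14) = 1.0000
  t = (-8 - (3)·1.0000 - (1)·1.0000 - (-1)·1.0000) / (6) = -1.8333
Iteration 2:
  u = (-11 - (-3)·1.3333 - (-3)·1.0000 - (-1)·-1.8333) / (10) = -0.5833
  v = (9 - (-1)·-0.4000 - (3)·1.0000 - (-1)·-1.8333) / (6) = 0.6278
  w = (12 - (-3)·-0.4000 - (-3)·1.3333 - (4)·-1.8333) / (14) = 1.5809
  t = (-8 - (3)·-0.4000 - (1)·1.3333 - (-1)·1.0000) / (6) = -1.1889
Change: (-0.1833, -0.7055, 0.5809, 0.6444) → max |·| = 0.7055

0.7055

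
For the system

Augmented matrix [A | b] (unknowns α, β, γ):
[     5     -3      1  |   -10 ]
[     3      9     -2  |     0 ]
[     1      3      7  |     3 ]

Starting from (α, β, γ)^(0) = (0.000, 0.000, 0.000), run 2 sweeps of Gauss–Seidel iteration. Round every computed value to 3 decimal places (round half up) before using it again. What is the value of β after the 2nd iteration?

Iteration 1:
  α = (-10 - (-3)·0.000 - (1)·0.000) / (5) = -2.000
  β = (0 - (3)·-2.000 - (-2)·0.000) / (9) = 0.667
  γ = (3 - (1)·-2.000 - (3)·0.667) / (7) = 0.428
Iteration 2:
  α = (-10 - (-3)·0.667 - (1)·0.428) / (5) = -1.685
  β = (0 - (3)·-1.685 - (-2)·0.428) / (9) = 0.657
  γ = (3 - (1)·-1.685 - (3)·0.657) / (7) = 0.388

0.657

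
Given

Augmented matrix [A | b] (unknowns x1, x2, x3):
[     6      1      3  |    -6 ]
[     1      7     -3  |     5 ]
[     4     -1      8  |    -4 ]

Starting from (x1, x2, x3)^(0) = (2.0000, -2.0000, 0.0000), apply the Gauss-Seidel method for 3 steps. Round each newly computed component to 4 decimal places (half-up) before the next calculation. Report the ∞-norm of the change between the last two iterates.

Iteration 1:
  x1 = (-6 - (1)·-2.0000 - (3)·0.0000) / (6) = -0.6667
  x2 = (5 - (1)·-0.6667 - (-3)·0.0000) / (7) = 0.8095
  x3 = (-4 - (4)·-0.6667 - (-1)·0.8095) / (8) = -0.0655
Iteration 2:
  x1 = (-6 - (1)·0.8095 - (3)·-0.0655) / (6) = -1.1022
  x2 = (5 - (1)·-1.1022 - (-3)·-0.0655) / (7) = 0.8437
  x3 = (-4 - (4)·-1.1022 - (-1)·0.8437) / (8) = 0.1566
Iteration 3:
  x1 = (-6 - (1)·0.8437 - (3)·0.1566) / (6) = -1.2189
  x2 = (5 - (1)·-1.2189 - (-3)·0.1566) / (7) = 0.9555
  x3 = (-4 - (4)·-1.2189 - (-1)·0.9555) / (8) = 0.2289
Change: (-0.1167, 0.1118, 0.0723) → max |·| = 0.1167

0.1167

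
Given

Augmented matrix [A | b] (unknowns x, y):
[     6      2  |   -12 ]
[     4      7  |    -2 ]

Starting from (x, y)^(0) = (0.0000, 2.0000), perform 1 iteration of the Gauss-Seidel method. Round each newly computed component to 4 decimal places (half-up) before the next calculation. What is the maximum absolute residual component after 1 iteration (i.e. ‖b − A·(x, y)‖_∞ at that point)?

Iteration 1:
  x = (-12 - (2)·2.0000) / (6) = -2.6667
  y = (-2 - (4)·-2.6667) / (7) = 1.2381
Residual b − A·x = (1.5240, 0.0001); ∞-norm = 1.5240

1.5240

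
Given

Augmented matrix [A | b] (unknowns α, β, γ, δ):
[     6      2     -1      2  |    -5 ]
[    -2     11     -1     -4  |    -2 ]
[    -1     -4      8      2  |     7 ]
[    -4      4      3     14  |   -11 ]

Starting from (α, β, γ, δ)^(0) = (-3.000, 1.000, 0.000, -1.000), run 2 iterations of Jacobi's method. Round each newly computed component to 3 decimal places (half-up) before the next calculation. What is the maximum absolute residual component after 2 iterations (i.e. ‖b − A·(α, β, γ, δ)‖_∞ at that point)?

5.808

Iteration 1:
  α = (-5 - (2)·1.000 - (-1)·0.000 - (2)·-1.000) / (6) = -0.833
  β = (-2 - (-2)·-3.000 - (-1)·0.000 - (-4)·-1.000) / (11) = -1.091
  γ = (7 - (-1)·-3.000 - (-4)·1.000 - (2)·-1.000) / (8) = 1.250
  δ = (-11 - (-4)·-3.000 - (4)·1.000 - (3)·0.000) / (14) = -1.929
Iteration 2:
  α = (-5 - (2)·-1.091 - (-1)·1.250 - (2)·-1.929) / (6) = 0.382
  β = (-2 - (-2)·-0.833 - (-1)·1.250 - (-4)·-1.929) / (11) = -0.921
  γ = (7 - (-1)·-0.833 - (-4)·-1.091 - (2)·-1.929) / (8) = 0.708
  δ = (-11 - (-4)·-0.833 - (4)·-1.091 - (3)·1.250) / (14) = -0.980
Residual b − A·x = (-2.782, 5.683, -0.006, 5.808); ∞-norm = 5.808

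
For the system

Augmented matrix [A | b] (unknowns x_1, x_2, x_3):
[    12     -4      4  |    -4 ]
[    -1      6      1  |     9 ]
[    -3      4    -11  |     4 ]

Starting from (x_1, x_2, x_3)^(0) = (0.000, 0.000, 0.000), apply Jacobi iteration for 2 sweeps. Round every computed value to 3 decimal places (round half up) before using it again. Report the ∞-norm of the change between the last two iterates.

Iteration 1:
  x_1 = (-4 - (-4)·0.000 - (4)·0.000) / (12) = -0.333
  x_2 = (9 - (-1)·0.000 - (1)·0.000) / (6) = 1.500
  x_3 = (4 - (-3)·0.000 - (4)·0.000) / (-11) = -0.364
Iteration 2:
  x_1 = (-4 - (-4)·1.500 - (4)·-0.364) / (12) = 0.288
  x_2 = (9 - (-1)·-0.333 - (1)·-0.364) / (6) = 1.505
  x_3 = (4 - (-3)·-0.333 - (4)·1.500) / (-11) = 0.273
Change: (0.621, 0.005, 0.637) → max |·| = 0.637

0.637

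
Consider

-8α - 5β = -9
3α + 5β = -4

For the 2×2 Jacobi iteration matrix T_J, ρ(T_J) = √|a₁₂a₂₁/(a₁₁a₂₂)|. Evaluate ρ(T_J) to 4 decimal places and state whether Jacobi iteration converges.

0.6124

a₁₂a₂₁/(a₁₁a₂₂) = (-5)·(3) / ((-8)·(5)) = 0.375000
ρ = √|0.375000| = √0.375000 = 0.6124
ρ < 1, so Jacobi converges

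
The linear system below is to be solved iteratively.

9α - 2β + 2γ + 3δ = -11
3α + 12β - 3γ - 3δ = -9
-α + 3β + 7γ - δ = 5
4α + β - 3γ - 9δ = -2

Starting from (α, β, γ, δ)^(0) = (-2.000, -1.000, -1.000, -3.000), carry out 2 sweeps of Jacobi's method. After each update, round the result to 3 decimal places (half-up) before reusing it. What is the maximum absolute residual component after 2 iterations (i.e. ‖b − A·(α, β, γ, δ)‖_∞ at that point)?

Iteration 1:
  α = (-11 - (-2)·-1.000 - (2)·-1.000 - (3)·-3.000) / (9) = -0.222
  β = (-9 - (3)·-2.000 - (-3)·-1.000 - (-3)·-3.000) / (12) = -1.250
  γ = (5 - (-1)·-2.000 - (3)·-1.000 - (-1)·-3.000) / (7) = 0.429
  δ = (-2 - (4)·-2.000 - (1)·-1.000 - (-3)·-1.000) / (-9) = -0.444
Iteration 2:
  α = (-11 - (-2)·-1.250 - (2)·0.429 - (3)·-0.444) / (9) = -1.447
  β = (-9 - (3)·-0.222 - (-3)·0.429 - (-3)·-0.444) / (12) = -0.698
  γ = (5 - (-1)·-0.222 - (3)·-1.250 - (-1)·-0.444) / (7) = 1.155
  δ = (-2 - (4)·-0.222 - (1)·-1.250 - (-3)·0.429) / (-9) = -0.158
Residual b − A·x = (-1.209, 6.708, -2.596, 6.529); ∞-norm = 6.708

6.708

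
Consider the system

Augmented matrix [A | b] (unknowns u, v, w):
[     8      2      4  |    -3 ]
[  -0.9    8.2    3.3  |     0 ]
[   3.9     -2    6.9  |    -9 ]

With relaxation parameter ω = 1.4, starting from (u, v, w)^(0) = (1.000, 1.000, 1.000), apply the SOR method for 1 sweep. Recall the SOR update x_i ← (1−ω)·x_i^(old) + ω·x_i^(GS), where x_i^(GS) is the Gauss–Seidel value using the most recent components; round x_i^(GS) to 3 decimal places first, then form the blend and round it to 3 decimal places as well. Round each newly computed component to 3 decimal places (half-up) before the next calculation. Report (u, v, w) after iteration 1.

(-1.975, -1.267, -1.177)

Iteration 1:
  u: GS value = (-3 - (2)·1.000 - (4)·1.000) / (8) = -1.125;  u ← (1−ω)·1.000 + ω·-1.125 = -1.975
  v: GS value = (0 - (-0.9)·-1.975 - (3.3)·1.000) / (8.2) = -0.619;  v ← (1−ω)·1.000 + ω·-0.619 = -1.267
  w: GS value = (-9 - (3.9)·-1.975 - (-2)·-1.267) / (6.9) = -0.555;  w ← (1−ω)·1.000 + ω·-0.555 = -1.177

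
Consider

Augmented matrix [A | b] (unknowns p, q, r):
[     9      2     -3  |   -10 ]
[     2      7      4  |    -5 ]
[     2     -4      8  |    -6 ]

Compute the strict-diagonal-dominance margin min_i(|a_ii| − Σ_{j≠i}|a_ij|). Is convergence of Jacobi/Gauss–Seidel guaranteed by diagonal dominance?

row 1: |9| − (2+3) = 4
row 2: |7| − (2+4) = 1
row 3: |8| − (2+4) = 2
minimum over rows = 1 → strictly diagonally dominant (convergence guaranteed)

1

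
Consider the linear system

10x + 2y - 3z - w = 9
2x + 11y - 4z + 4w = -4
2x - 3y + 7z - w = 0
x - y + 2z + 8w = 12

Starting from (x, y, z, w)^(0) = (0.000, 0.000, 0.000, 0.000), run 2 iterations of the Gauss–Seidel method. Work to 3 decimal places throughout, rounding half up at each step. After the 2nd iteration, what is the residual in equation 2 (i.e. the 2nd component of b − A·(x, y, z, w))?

Iteration 1:
  x = (9 - (2)·0.000 - (-3)·0.000 - (-1)·0.000) / (10) = 0.900
  y = (-4 - (2)·0.900 - (-4)·0.000 - (4)·0.000) / (11) = -0.527
  z = (0 - (2)·0.900 - (-3)·-0.527 - (-1)·0.000) / (7) = -0.483
  w = (12 - (1)·0.900 - (-1)·-0.527 - (2)·-0.483) / (8) = 1.442
Iteration 2:
  x = (9 - (2)·-0.527 - (-3)·-0.483 - (-1)·1.442) / (10) = 1.005
  y = (-4 - (2)·1.005 - (-4)·-0.483 - (4)·1.442) / (11) = -1.246
  z = (0 - (2)·1.005 - (-3)·-1.246 - (-1)·1.442) / (7) = -0.615
  w = (12 - (1)·1.005 - (-1)·-1.246 - (2)·-0.615) / (8) = 1.372
Residual b − A·x = (0.969, -0.252, -0.071, 0.003)

-0.252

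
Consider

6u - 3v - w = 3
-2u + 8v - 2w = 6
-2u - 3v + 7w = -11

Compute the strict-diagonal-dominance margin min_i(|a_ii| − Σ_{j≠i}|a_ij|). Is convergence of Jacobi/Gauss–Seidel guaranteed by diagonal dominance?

row 1: |6| − (3+1) = 2
row 2: |8| − (2+2) = 4
row 3: |7| − (2+3) = 2
minimum over rows = 2 → strictly diagonally dominant (convergence guaranteed)

2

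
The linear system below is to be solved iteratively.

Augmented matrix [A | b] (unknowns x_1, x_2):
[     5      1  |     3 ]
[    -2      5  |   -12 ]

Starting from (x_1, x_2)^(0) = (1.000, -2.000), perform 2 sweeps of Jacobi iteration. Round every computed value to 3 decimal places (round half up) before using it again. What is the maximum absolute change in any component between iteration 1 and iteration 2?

0.000

Iteration 1:
  x_1 = (3 - (1)·-2.000) / (5) = 1.000
  x_2 = (-12 - (-2)·1.000) / (5) = -2.000
Iteration 2:
  x_1 = (3 - (1)·-2.000) / (5) = 1.000
  x_2 = (-12 - (-2)·1.000) / (5) = -2.000
Change: (0.000, 0.000) → max |·| = 0.000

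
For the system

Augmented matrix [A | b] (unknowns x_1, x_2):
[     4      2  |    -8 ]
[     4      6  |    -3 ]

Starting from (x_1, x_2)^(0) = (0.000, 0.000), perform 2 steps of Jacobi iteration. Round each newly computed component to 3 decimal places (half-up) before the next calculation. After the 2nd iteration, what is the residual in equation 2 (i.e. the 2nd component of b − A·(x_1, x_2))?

Iteration 1:
  x_1 = (-8 - (2)·0.000) / (4) = -2.000
  x_2 = (-3 - (4)·0.000) / (6) = -0.500
Iteration 2:
  x_1 = (-8 - (2)·-0.500) / (4) = -1.750
  x_2 = (-3 - (4)·-2.000) / (6) = 0.833
Residual b − A·x = (-2.666, -0.998)

-0.998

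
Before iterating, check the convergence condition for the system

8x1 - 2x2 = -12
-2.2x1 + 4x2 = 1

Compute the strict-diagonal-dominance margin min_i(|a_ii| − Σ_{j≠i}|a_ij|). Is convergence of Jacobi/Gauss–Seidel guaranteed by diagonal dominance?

row 1: |8| − (2) = 6
row 2: |4| − (2.2) = 1.8
minimum over rows = 1.8 → strictly diagonally dominant (convergence guaranteed)

1.8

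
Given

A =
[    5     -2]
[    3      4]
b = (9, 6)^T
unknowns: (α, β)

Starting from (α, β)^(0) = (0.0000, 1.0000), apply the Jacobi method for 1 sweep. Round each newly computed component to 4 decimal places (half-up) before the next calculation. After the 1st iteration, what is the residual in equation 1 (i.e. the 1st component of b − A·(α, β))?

Iteration 1:
  α = (9 - (-2)·1.0000) / (5) = 2.2000
  β = (6 - (3)·0.0000) / (4) = 1.5000
Residual b − A·x = (1.0000, -6.6000)

1.0000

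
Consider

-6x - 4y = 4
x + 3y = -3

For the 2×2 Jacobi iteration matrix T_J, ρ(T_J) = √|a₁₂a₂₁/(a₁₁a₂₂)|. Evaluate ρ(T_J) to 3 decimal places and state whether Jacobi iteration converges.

a₁₂a₂₁/(a₁₁a₂₂) = (-4)·(1) / ((-6)·(3)) = 0.222222
ρ = √|0.222222| = √0.222222 = 0.471
ρ < 1, so Jacobi converges

0.471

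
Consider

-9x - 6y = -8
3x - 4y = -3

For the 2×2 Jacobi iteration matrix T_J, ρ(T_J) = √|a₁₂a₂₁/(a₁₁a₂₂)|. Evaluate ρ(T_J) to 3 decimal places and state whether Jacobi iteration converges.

0.707

a₁₂a₂₁/(a₁₁a₂₂) = (-6)·(3) / ((-9)·(-4)) = -0.500000
ρ = √|-0.500000| = √0.500000 = 0.707
ρ < 1, so Jacobi converges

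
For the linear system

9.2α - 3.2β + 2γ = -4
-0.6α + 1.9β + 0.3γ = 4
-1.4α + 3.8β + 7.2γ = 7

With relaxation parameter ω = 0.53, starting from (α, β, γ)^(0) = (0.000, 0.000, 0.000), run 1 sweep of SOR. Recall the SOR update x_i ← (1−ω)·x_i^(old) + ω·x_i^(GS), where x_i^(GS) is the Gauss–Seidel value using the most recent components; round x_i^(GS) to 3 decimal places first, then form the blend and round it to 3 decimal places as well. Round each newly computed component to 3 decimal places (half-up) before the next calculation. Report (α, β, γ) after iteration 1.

(-0.231, 1.077, 0.190)

Iteration 1:
  α: GS value = (-4 - (-3.2)·0.000 - (2)·0.000) / (9.2) = -0.435;  α ← (1−ω)·0.000 + ω·-0.435 = -0.231
  β: GS value = (4 - (-0.6)·-0.231 - (0.3)·0.000) / (1.9) = 2.032;  β ← (1−ω)·0.000 + ω·2.032 = 1.077
  γ: GS value = (7 - (-1.4)·-0.231 - (3.8)·1.077) / (7.2) = 0.359;  γ ← (1−ω)·0.000 + ω·0.359 = 0.190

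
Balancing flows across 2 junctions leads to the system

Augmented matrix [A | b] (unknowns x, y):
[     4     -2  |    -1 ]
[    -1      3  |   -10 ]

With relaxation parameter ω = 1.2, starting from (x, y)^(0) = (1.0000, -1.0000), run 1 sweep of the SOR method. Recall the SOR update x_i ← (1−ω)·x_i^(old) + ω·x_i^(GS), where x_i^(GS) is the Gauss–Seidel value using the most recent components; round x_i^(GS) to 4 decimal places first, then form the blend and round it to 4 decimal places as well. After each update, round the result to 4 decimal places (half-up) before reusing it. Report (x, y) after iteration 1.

Iteration 1:
  x: GS value = (-1 - (-2)·-1.0000) / (4) = -0.7500;  x ← (1−ω)·1.0000 + ω·-0.7500 = -1.1000
  y: GS value = (-10 - (-1)·-1.1000) / (3) = -3.7000;  y ← (1−ω)·-1.0000 + ω·-3.7000 = -4.2400

(-1.1000, -4.2400)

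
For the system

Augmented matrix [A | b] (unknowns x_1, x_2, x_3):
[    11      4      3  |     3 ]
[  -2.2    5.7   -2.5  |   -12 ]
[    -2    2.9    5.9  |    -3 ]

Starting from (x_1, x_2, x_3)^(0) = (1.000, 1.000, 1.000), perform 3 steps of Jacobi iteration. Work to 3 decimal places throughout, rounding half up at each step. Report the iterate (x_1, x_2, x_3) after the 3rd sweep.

Iteration 1:
  x_1 = (3 - (4)·1.000 - (3)·1.000) / (11) = -0.364
  x_2 = (-12 - (-2.2)·1.000 - (-2.5)·1.000) / (5.7) = -1.281
  x_3 = (-3 - (-2)·1.000 - (2.9)·1.000) / (5.9) = -0.661
Iteration 2:
  x_1 = (3 - (4)·-1.281 - (3)·-0.661) / (11) = 0.919
  x_2 = (-12 - (-2.2)·-0.364 - (-2.5)·-0.661) / (5.7) = -2.536
  x_3 = (-3 - (-2)·-0.364 - (2.9)·-1.281) / (5.9) = -0.002
Iteration 3:
  x_1 = (3 - (4)·-2.536 - (3)·-0.002) / (11) = 1.195
  x_2 = (-12 - (-2.2)·0.919 - (-2.5)·-0.002) / (5.7) = -1.751
  x_3 = (-3 - (-2)·0.919 - (2.9)·-2.536) / (5.9) = 1.050

(1.195, -1.751, 1.050)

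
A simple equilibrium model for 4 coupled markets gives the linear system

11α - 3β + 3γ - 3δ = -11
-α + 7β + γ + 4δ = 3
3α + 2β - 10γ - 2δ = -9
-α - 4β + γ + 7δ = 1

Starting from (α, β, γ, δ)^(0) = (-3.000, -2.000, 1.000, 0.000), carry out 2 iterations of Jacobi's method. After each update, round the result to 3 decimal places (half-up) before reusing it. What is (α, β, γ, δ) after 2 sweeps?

(-1.358, 1.124, 0.640, -0.141)

Iteration 1:
  α = (-11 - (-3)·-2.000 - (3)·1.000 - (-3)·0.000) / (11) = -1.818
  β = (3 - (-1)·-3.000 - (1)·1.000 - (4)·0.000) / (7) = -0.143
  γ = (-9 - (3)·-3.000 - (2)·-2.000 - (-2)·0.000) / (-10) = -0.400
  δ = (1 - (-1)·-3.000 - (-4)·-2.000 - (1)·1.000) / (7) = -1.571
Iteration 2:
  α = (-11 - (-3)·-0.143 - (3)·-0.400 - (-3)·-1.571) / (11) = -1.358
  β = (3 - (-1)·-1.818 - (1)·-0.400 - (4)·-1.571) / (7) = 1.124
  γ = (-9 - (3)·-1.818 - (2)·-0.143 - (-2)·-1.571) / (-10) = 0.640
  δ = (1 - (-1)·-1.818 - (-4)·-0.143 - (1)·-0.400) / (7) = -0.141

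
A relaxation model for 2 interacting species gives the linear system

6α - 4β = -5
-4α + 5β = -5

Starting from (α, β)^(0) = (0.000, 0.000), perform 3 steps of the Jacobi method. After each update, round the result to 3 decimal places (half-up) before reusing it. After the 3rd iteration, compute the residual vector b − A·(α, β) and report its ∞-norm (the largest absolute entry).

Iteration 1:
  α = (-5 - (-4)·0.000) / (6) = -0.833
  β = (-5 - (-4)·0.000) / (5) = -1.000
Iteration 2:
  α = (-5 - (-4)·-1.000) / (6) = -1.500
  β = (-5 - (-4)·-0.833) / (5) = -1.666
Iteration 3:
  α = (-5 - (-4)·-1.666) / (6) = -1.944
  β = (-5 - (-4)·-1.500) / (5) = -2.200
Residual b − A·x = (-2.136, -1.776); ∞-norm = 2.136

2.136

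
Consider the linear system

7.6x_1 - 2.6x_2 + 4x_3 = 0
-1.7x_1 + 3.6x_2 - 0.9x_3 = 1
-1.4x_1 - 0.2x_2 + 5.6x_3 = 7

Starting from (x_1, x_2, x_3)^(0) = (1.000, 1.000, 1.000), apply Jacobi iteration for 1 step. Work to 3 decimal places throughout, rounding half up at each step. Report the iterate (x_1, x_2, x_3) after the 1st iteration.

Iteration 1:
  x_1 = (0 - (-2.6)·1.000 - (4)·1.000) / (7.6) = -0.184
  x_2 = (1 - (-1.7)·1.000 - (-0.9)·1.000) / (3.6) = 1.000
  x_3 = (7 - (-1.4)·1.000 - (-0.2)·1.000) / (5.6) = 1.536

(-0.184, 1.000, 1.536)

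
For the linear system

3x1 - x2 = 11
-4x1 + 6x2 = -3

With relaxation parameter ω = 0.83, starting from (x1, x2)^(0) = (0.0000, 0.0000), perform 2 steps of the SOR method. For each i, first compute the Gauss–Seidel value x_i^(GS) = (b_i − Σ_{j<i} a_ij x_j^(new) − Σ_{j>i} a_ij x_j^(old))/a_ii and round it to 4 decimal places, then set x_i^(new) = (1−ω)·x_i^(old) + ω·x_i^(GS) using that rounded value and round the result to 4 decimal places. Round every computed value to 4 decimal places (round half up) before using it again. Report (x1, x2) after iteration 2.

(3.9118, 1.9653)

Iteration 1:
  x1: GS value = (11 - (-1)·0.0000) / (3) = 3.6667;  x1 ← (1−ω)·0.0000 + ω·3.6667 = 3.0434
  x2: GS value = (-3 - (-4)·3.0434) / (6) = 1.5289;  x2 ← (1−ω)·0.0000 + ω·1.5289 = 1.2690
Iteration 2:
  x1: GS value = (11 - (-1)·1.2690) / (3) = 4.0897;  x1 ← (1−ω)·3.0434 + ω·4.0897 = 3.9118
  x2: GS value = (-3 - (-4)·3.9118) / (6) = 2.1079;  x2 ← (1−ω)·1.2690 + ω·2.1079 = 1.9653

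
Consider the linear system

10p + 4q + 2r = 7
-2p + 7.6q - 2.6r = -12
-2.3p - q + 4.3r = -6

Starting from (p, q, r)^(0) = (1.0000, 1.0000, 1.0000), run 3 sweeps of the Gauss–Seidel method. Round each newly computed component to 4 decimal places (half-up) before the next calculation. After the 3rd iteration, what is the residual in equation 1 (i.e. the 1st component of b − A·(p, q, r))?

-1.1532

Iteration 1:
  p = (7 - (4)·1.0000 - (2)·1.0000) / (10) = 0.1000
  q = (-12 - (-2)·0.1000 - (-2.6)·1.0000) / (7.6) = -1.2105
  r = (-6 - (-2.3)·0.1000 - (-1)·-1.2105) / (4.3) = -1.6234
Iteration 2:
  p = (7 - (4)·-1.2105 - (2)·-1.6234) / (10) = 1.5089
  q = (-12 - (-2)·1.5089 - (-2.6)·-1.6234) / (7.6) = -1.7372
  r = (-6 - (-2.3)·1.5089 - (-1)·-1.7372) / (4.3) = -0.9923
Iteration 3:
  p = (7 - (4)·-1.7372 - (2)·-0.9923) / (10) = 1.5933
  q = (-12 - (-2)·1.5933 - (-2.6)·-0.9923) / (7.6) = -1.4991
  r = (-6 - (-2.3)·1.5933 - (-1)·-1.4991) / (4.3) = -0.8917
Residual b − A·x = (-1.1532, 0.2613, -0.0002)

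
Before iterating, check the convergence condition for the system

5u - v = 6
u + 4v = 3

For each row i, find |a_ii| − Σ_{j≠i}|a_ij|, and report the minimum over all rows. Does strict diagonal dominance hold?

3

row 1: |5| − (1) = 4
row 2: |4| − (1) = 3
minimum over rows = 3 → strictly diagonally dominant (convergence guaranteed)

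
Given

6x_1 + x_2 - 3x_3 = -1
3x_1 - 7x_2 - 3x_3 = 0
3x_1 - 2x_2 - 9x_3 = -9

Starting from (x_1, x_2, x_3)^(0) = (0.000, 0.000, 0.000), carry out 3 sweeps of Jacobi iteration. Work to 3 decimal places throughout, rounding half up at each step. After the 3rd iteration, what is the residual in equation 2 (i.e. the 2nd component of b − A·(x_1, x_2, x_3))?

Iteration 1:
  x_1 = (-1 - (1)·0.000 - (-3)·0.000) / (6) = -0.167
  x_2 = (0 - (3)·0.000 - (-3)·0.000) / (-7) = 0.000
  x_3 = (-9 - (3)·0.000 - (-2)·0.000) / (-9) = 1.000
Iteration 2:
  x_1 = (-1 - (1)·0.000 - (-3)·1.000) / (6) = 0.333
  x_2 = (0 - (3)·-0.167 - (-3)·1.000) / (-7) = -0.500
  x_3 = (-9 - (3)·-0.167 - (-2)·0.000) / (-9) = 0.944
Iteration 3:
  x_1 = (-1 - (1)·-0.500 - (-3)·0.944) / (6) = 0.389
  x_2 = (0 - (3)·0.333 - (-3)·0.944) / (-7) = -0.262
  x_3 = (-9 - (3)·0.333 - (-2)·-0.500) / (-9) = 1.222
Residual b − A·x = (0.594, 0.665, 0.307)

0.665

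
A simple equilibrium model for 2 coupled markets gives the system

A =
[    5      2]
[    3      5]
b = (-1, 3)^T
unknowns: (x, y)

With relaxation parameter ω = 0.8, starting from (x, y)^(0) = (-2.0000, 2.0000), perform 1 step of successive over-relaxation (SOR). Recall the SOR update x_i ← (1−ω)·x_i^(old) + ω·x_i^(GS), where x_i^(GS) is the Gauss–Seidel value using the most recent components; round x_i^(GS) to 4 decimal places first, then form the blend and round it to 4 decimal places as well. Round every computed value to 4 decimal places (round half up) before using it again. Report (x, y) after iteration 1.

Iteration 1:
  x: GS value = (-1 - (2)·2.0000) / (5) = -1.0000;  x ← (1−ω)·-2.0000 + ω·-1.0000 = -1.2000
  y: GS value = (3 - (3)·-1.2000) / (5) = 1.3200;  y ← (1−ω)·2.0000 + ω·1.3200 = 1.4560

(-1.2000, 1.4560)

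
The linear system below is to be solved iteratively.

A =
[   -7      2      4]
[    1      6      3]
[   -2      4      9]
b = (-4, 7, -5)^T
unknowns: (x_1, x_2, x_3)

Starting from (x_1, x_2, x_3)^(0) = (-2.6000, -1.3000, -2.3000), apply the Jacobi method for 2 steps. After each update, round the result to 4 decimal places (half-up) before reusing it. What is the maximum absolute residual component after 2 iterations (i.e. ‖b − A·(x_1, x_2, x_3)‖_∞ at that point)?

Iteration 1:
  x_1 = (-4 - (2)·-1.3000 - (4)·-2.3000) / (-7) = -1.1143
  x_2 = (7 - (1)·-2.6000 - (3)·-2.3000) / (6) = 2.7500
  x_3 = (-5 - (-2)·-2.6000 - (4)·-1.3000) / (9) = -0.5556
Iteration 2:
  x_1 = (-4 - (2)·2.7500 - (4)·-0.5556) / (-7) = 1.0397
  x_2 = (7 - (1)·-1.1143 - (3)·-0.5556) / (6) = 1.6302
  x_3 = (-5 - (-2)·-1.1143 - (4)·2.7500) / (9) = -2.0254
Residual b − A·x = (8.1191, 2.2553, 8.7872); ∞-norm = 8.7872

8.7872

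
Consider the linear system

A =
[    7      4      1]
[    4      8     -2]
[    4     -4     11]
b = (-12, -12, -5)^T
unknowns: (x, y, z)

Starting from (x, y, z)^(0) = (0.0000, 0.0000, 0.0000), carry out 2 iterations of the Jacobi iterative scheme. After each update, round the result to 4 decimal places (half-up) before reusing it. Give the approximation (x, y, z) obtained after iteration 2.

Iteration 1:
  x = (-12 - (4)·0.0000 - (1)·0.0000) / (7) = -1.7143
  y = (-12 - (4)·0.0000 - (-2)·0.0000) / (8) = -1.5000
  z = (-5 - (4)·0.0000 - (-4)·0.0000) / (11) = -0.4545
Iteration 2:
  x = (-12 - (4)·-1.5000 - (1)·-0.4545) / (7) = -0.7922
  y = (-12 - (4)·-1.7143 - (-2)·-0.4545) / (8) = -0.7565
  z = (-5 - (4)·-1.7143 - (-4)·-1.5000) / (11) = -0.3766

(-0.7922, -0.7565, -0.3766)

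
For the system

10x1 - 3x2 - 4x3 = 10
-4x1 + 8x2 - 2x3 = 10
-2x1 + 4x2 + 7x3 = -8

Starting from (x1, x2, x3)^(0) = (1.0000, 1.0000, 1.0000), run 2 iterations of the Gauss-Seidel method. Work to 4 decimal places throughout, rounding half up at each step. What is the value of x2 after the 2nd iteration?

1.2025

Iteration 1:
  x1 = (10 - (-3)·1.0000 - (-4)·1.0000) / (10) = 1.7000
  x2 = (10 - (-4)·1.7000 - (-2)·1.0000) / (8) = 2.3500
  x3 = (-8 - (-2)·1.7000 - (4)·2.3500) / (7) = -2.0000
Iteration 2:
  x1 = (10 - (-3)·2.3500 - (-4)·-2.0000) / (10) = 0.9050
  x2 = (10 - (-4)·0.9050 - (-2)·-2.0000) / (8) = 1.2025
  x3 = (-8 - (-2)·0.9050 - (4)·1.2025) / (7) = -1.5714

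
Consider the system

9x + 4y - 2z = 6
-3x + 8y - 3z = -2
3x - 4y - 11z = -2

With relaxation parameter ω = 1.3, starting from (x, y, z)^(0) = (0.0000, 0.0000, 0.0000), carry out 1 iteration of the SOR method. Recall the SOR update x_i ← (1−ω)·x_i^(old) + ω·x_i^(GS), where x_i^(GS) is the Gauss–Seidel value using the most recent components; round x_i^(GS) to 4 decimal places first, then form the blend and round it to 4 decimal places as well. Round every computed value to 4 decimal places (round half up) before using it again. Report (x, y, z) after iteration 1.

(0.8667, 0.0975, 0.4975)

Iteration 1:
  x: GS value = (6 - (4)·0.0000 - (-2)·0.0000) / (9) = 0.6667;  x ← (1−ω)·0.0000 + ω·0.6667 = 0.8667
  y: GS value = (-2 - (-3)·0.8667 - (-3)·0.0000) / (8) = 0.0750;  y ← (1−ω)·0.0000 + ω·0.0750 = 0.0975
  z: GS value = (-2 - (3)·0.8667 - (-4)·0.0975) / (-11) = 0.3827;  z ← (1−ω)·0.0000 + ω·0.3827 = 0.4975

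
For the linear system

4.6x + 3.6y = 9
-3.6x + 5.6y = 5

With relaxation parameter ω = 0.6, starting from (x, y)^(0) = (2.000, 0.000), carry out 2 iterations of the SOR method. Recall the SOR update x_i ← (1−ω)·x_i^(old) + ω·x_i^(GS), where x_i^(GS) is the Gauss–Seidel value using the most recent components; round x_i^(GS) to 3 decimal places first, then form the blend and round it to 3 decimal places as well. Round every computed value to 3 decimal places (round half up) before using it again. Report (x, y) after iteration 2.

Iteration 1:
  x: GS value = (9 - (3.6)·0.000) / (4.6) = 1.957;  x ← (1−ω)·2.000 + ω·1.957 = 1.974
  y: GS value = (5 - (-3.6)·1.974) / (5.6) = 2.162;  y ← (1−ω)·0.000 + ω·2.162 = 1.297
Iteration 2:
  x: GS value = (9 - (3.6)·1.297) / (4.6) = 0.941;  x ← (1−ω)·1.974 + ω·0.941 = 1.354
  y: GS value = (5 - (-3.6)·1.354) / (5.6) = 1.763;  y ← (1−ω)·1.297 + ω·1.763 = 1.577

(1.354, 1.577)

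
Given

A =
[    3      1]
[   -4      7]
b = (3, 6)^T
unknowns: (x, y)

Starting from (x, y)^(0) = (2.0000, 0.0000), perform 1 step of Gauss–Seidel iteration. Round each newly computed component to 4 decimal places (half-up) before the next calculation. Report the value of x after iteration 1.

Iteration 1:
  x = (3 - (1)·0.0000) / (3) = 1.0000
  y = (6 - (-4)·1.0000) / (7) = 1.4286

1.0000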